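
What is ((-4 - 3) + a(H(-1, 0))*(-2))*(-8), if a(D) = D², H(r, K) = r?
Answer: 72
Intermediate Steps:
((-4 - 3) + a(H(-1, 0))*(-2))*(-8) = ((-4 - 3) + (-1)²*(-2))*(-8) = (-7 + 1*(-2))*(-8) = (-7 - 2)*(-8) = -9*(-8) = 72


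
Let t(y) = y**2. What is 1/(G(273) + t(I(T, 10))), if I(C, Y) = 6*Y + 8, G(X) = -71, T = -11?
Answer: 1/4553 ≈ 0.00021964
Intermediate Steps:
I(C, Y) = 8 + 6*Y
1/(G(273) + t(I(T, 10))) = 1/(-71 + (8 + 6*10)**2) = 1/(-71 + (8 + 60)**2) = 1/(-71 + 68**2) = 1/(-71 + 4624) = 1/4553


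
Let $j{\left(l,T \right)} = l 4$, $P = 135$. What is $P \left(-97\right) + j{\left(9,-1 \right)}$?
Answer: $-13059$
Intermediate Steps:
$j{\left(l,T \right)} = 4 l$
$P \left(-97\right) + j{\left(9,-1 \right)} = 135 \left(-97\right) + 4 \cdot 9 = -13095 + 36 = -13059$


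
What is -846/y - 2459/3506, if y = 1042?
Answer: -2764177/1826626 ≈ -1.5133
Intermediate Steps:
-846/y - 2459/3506 = -846/1042 - 2459/3506 = -846*1/1042 - 2459*1/3506 = -423/521 - 2459/3506 = -2764177/1826626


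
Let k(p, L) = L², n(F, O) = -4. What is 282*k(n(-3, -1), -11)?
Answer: 34122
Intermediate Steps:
282*k(n(-3, -1), -11) = 282*(-11)² = 282*121 = 34122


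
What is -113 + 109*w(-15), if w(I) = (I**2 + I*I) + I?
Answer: 47302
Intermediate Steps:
w(I) = I + 2*I**2 (w(I) = (I**2 + I**2) + I = 2*I**2 + I = I + 2*I**2)
-113 + 109*w(-15) = -113 + 109*(-15*(1 + 2*(-15))) = -113 + 109*(-15*(1 - 30)) = -113 + 109*(-15*(-29)) = -113 + 109*435 = -113 + 47415 = 47302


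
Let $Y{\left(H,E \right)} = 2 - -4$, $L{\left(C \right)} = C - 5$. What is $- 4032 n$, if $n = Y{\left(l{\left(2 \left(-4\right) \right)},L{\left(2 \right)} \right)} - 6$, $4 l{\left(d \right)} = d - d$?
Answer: $0$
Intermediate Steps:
$l{\left(d \right)} = 0$ ($l{\left(d \right)} = \frac{d - d}{4} = \frac{1}{4} \cdot 0 = 0$)
$L{\left(C \right)} = -5 + C$ ($L{\left(C \right)} = C - 5 = -5 + C$)
$Y{\left(H,E \right)} = 6$ ($Y{\left(H,E \right)} = 2 + 4 = 6$)
$n = 0$ ($n = 6 - 6 = 0$)
$- 4032 n = \left(-4032\right) 0 = 0$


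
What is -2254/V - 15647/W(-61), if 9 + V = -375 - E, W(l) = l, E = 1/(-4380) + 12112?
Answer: 37260927071/145160053 ≈ 256.69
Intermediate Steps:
E = 53050559/4380 (E = -1/4380 + 12112 = 53050559/4380 ≈ 12112.)
V = -54732479/4380 (V = -9 + (-375 - 1*53050559/4380) = -9 + (-375 - 53050559/4380) = -9 - 54693059/4380 = -54732479/4380 ≈ -12496.)
-2254/V - 15647/W(-61) = -2254/(-54732479/4380) - 15647/(-61) = -2254*(-4380/54732479) - 15647*(-1/61) = 429240/2379673 + 15647/61 = 37260927071/145160053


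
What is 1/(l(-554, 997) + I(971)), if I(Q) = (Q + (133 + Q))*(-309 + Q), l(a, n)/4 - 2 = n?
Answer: 1/1377646 ≈ 7.2588e-7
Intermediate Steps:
l(a, n) = 8 + 4*n
I(Q) = (-309 + Q)*(133 + 2*Q) (I(Q) = (133 + 2*Q)*(-309 + Q) = (-309 + Q)*(133 + 2*Q))
1/(l(-554, 997) + I(971)) = 1/((8 + 4*997) + (-41097 - 485*971 + 2*971**2)) = 1/((8 + 3988) + (-41097 - 470935 + 2*942841)) = 1/(3996 + (-41097 - 470935 + 1885682)) = 1/(3996 + 1373650) = 1/1377646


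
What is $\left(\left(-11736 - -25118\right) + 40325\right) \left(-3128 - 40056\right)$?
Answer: $-2319283088$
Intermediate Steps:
$\left(\left(-11736 - -25118\right) + 40325\right) \left(-3128 - 40056\right) = \left(\left(-11736 + 25118\right) + 40325\right) \left(-43184\right) = \left(13382 + 40325\right) \left(-43184\right) = 53707 \left(-43184\right) = -2319283088$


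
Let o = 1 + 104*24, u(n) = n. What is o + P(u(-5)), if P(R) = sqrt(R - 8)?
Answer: 2497 + I*sqrt(13) ≈ 2497.0 + 3.6056*I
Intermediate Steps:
P(R) = sqrt(-8 + R)
o = 2497 (o = 1 + 2496 = 2497)
o + P(u(-5)) = 2497 + sqrt(-8 - 5) = 2497 + sqrt(-13) = 2497 + I*sqrt(13)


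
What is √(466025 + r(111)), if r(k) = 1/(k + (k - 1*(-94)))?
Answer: √11633848179/158 ≈ 682.66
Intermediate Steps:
r(k) = 1/(94 + 2*k) (r(k) = 1/(k + (k + 94)) = 1/(k + (94 + k)) = 1/(94 + 2*k))
√(466025 + r(111)) = √(466025 + 1/(2*(47 + 111))) = √(466025 + (½)/158) = √(466025 + (½)*(1/158)) = √(466025 + 1/316) = √(147263901/316) = √11633848179/158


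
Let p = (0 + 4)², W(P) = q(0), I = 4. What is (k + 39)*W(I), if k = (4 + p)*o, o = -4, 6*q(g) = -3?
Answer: 41/2 ≈ 20.500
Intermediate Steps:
q(g) = -½ (q(g) = (⅙)*(-3) = -½)
W(P) = -½
p = 16 (p = 4² = 16)
k = -80 (k = (4 + 16)*(-4) = 20*(-4) = -80)
(k + 39)*W(I) = (-80 + 39)*(-½) = -41*(-½) = 41/2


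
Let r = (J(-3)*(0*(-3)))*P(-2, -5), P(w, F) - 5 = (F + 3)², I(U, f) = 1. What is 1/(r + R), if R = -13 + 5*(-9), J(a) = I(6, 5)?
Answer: -1/58 ≈ -0.017241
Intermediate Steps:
J(a) = 1
P(w, F) = 5 + (3 + F)² (P(w, F) = 5 + (F + 3)² = 5 + (3 + F)²)
R = -58 (R = -13 - 45 = -58)
r = 0 (r = (1*(0*(-3)))*(5 + (3 - 5)²) = (1*0)*(5 + (-2)²) = 0*(5 + 4) = 0*9 = 0)
1/(r + R) = 1/(0 - 58) = 1/(-58) = -1/58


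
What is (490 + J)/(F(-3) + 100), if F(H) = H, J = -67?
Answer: 423/97 ≈ 4.3608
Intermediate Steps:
(490 + J)/(F(-3) + 100) = (490 - 67)/(-3 + 100) = 423/97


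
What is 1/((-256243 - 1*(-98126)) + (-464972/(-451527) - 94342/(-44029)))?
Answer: -19880282283/3143347523528689 ≈ -6.3246e-6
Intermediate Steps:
1/((-256243 - 1*(-98126)) + (-464972/(-451527) - 94342/(-44029))) = 1/((-256243 + 98126) + (-464972*(-1/451527) - 94342*(-1/44029))) = 1/(-158117 + (464972/451527 + 94342/44029)) = 1/(-158117 + 63070212422/19880282283) = 1/(-3143347523528689/19880282283) = -19880282283/3143347523528689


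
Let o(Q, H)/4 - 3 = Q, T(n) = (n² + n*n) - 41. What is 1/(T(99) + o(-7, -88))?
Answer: 1/19545 ≈ 5.1164e-5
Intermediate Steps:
T(n) = -41 + 2*n² (T(n) = (n² + n²) - 41 = 2*n² - 41 = -41 + 2*n²)
o(Q, H) = 12 + 4*Q
1/(T(99) + o(-7, -88)) = 1/((-41 + 2*99²) + (12 + 4*(-7))) = 1/((-41 + 2*9801) + (12 - 28)) = 1/((-41 + 19602) - 16) = 1/(19561 - 16) = 1/19545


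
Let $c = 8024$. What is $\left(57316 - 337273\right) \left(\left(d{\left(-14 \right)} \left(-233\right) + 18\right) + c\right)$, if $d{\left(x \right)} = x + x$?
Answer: $-4077853662$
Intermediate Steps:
$d{\left(x \right)} = 2 x$
$\left(57316 - 337273\right) \left(\left(d{\left(-14 \right)} \left(-233\right) + 18\right) + c\right) = \left(57316 - 337273\right) \left(\left(2 \left(-14\right) \left(-233\right) + 18\right) + 8024\right) = - 279957 \left(\left(\left(-28\right) \left(-233\right) + 18\right) + 8024\right) = - 279957 \left(\left(6524 + 18\right) + 8024\right) = - 279957 \left(6542 + 8024\right) = \left(-279957\right) 14566 = -4077853662$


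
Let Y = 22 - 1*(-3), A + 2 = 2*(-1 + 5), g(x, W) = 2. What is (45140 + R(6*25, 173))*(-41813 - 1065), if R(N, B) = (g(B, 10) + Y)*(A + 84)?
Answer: -2039706460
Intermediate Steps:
A = 6 (A = -2 + 2*(-1 + 5) = -2 + 2*4 = -2 + 8 = 6)
Y = 25 (Y = 22 + 3 = 25)
R(N, B) = 2430 (R(N, B) = (2 + 25)*(6 + 84) = 27*90 = 2430)
(45140 + R(6*25, 173))*(-41813 - 1065) = (45140 + 2430)*(-41813 - 1065) = 47570*(-42878) = -2039706460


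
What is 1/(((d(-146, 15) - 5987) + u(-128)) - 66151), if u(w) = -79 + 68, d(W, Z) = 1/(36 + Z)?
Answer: -51/3679598 ≈ -1.3860e-5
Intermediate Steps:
u(w) = -11
1/(((d(-146, 15) - 5987) + u(-128)) - 66151) = 1/(((1/(36 + 15) - 5987) - 11) - 66151) = 1/(((1/51 - 5987) - 11) - 66151) = 1/((-305336/51 - 11) - 66151) = 1/(-305897/51 - 66151) = 1/(-3679598/51) = -51/3679598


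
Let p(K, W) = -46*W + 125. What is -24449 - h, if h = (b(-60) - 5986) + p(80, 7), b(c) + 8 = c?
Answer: -18198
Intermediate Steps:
p(K, W) = 125 - 46*W
b(c) = -8 + c
h = -6251 (h = ((-8 - 60) - 5986) + (125 - 46*7) = (-68 - 5986) + (125 - 322) = -6054 - 197 = -6251)
-24449 - h = -24449 - 1*(-6251) = -24449 + 6251 = -18198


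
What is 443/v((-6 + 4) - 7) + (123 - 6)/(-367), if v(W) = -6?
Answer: -163283/2202 ≈ -74.152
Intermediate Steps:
443/v((-6 + 4) - 7) + (123 - 6)/(-367) = 443/(-6) + (123 - 6)/(-367) = 443*(-1/6) + 117*(-1/367) = -443/6 - 117/367 = -163283/2202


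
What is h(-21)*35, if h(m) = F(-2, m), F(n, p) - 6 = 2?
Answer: 280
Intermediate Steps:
F(n, p) = 8 (F(n, p) = 6 + 2 = 8)
h(m) = 8
h(-21)*35 = 8*35 = 280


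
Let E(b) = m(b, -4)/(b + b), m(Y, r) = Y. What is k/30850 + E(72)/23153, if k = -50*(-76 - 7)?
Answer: 3844015/28570802 ≈ 0.13454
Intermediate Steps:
E(b) = ½ (E(b) = b/(b + b) = b/((2*b)) = b*(1/(2*b)) = ½)
k = 4150 (k = -50*(-83) = 4150)
k/30850 + E(72)/23153 = 4150/30850 + (½)/23153 = 4150*(1/30850) + (½)*(1/23153) = 83/617 + 1/46306 = 3844015/28570802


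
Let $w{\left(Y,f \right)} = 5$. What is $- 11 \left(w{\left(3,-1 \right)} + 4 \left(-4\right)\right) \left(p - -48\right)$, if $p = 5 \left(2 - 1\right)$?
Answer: $6413$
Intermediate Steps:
$p = 5$ ($p = 5 \cdot 1 = 5$)
$- 11 \left(w{\left(3,-1 \right)} + 4 \left(-4\right)\right) \left(p - -48\right) = - 11 \left(5 + 4 \left(-4\right)\right) \left(5 - -48\right) = - 11 \left(5 - 16\right) \left(5 + 48\right) = \left(-11\right) \left(-11\right) 53 = 121 \cdot 53 = 6413$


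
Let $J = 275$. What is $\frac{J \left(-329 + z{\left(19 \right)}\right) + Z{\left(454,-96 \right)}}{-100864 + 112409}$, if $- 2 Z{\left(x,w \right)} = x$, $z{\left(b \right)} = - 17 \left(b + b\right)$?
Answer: $- \frac{268352}{11545} \approx -23.244$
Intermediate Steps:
$z{\left(b \right)} = - 34 b$ ($z{\left(b \right)} = - 17 \cdot 2 b = - 34 b$)
$Z{\left(x,w \right)} = - \frac{x}{2}$
$\frac{J \left(-329 + z{\left(19 \right)}\right) + Z{\left(454,-96 \right)}}{-100864 + 112409} = \frac{275 \left(-329 - 646\right) - 227}{-100864 + 112409} = \frac{275 \left(-329 - 646\right) - 227}{11545} = \left(275 \left(-975\right) - 227\right) \frac{1}{11545} = \left(-268125 - 227\right) \frac{1}{11545} = \left(-268352\right) \frac{1}{11545} = - \frac{268352}{11545}$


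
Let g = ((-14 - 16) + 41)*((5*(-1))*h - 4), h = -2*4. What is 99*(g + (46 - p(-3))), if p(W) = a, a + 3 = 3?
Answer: 43758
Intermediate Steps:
h = -8
a = 0 (a = -3 + 3 = 0)
p(W) = 0
g = 396 (g = ((-14 - 16) + 41)*((5*(-1))*(-8) - 4) = (-30 + 41)*(-5*(-8) - 4) = 11*(40 - 4) = 11*36 = 396)
99*(g + (46 - p(-3))) = 99*(396 + (46 - 1*0)) = 99*(396 + (46 + 0)) = 99*(396 + 46) = 99*442 = 43758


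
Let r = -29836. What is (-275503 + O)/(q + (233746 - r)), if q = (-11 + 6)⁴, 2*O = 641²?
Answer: -140125/528414 ≈ -0.26518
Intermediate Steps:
O = 410881/2 (O = (½)*641² = (½)*410881 = 410881/2 ≈ 2.0544e+5)
q = 625 (q = (-5)⁴ = 625)
(-275503 + O)/(q + (233746 - r)) = (-275503 + 410881/2)/(625 + (233746 - 1*(-29836))) = -140125/(2*(625 + (233746 + 29836))) = -140125/(2*(625 + 263582)) = -140125/2/264207 = -140125/2*1/264207 = -140125/528414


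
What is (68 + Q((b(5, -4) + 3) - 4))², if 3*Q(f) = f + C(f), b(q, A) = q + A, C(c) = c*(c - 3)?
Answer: 4624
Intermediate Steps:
C(c) = c*(-3 + c)
b(q, A) = A + q
Q(f) = f/3 + f*(-3 + f)/3 (Q(f) = (f + f*(-3 + f))/3 = f/3 + f*(-3 + f)/3)
(68 + Q((b(5, -4) + 3) - 4))² = (68 + (((-4 + 5) + 3) - 4)*(-2 + (((-4 + 5) + 3) - 4))/3)² = (68 + ((1 + 3) - 4)*(-2 + ((1 + 3) - 4))/3)² = (68 + (4 - 4)*(-2 + (4 - 4))/3)² = (68 + (⅓)*0*(-2 + 0))² = (68 + (⅓)*0*(-2))² = (68 + 0)² = 68² = 4624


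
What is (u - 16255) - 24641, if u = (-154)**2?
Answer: -17180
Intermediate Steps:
u = 23716
(u - 16255) - 24641 = (23716 - 16255) - 24641 = 7461 - 24641 = -17180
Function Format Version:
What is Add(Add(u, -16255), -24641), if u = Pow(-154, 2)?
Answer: -17180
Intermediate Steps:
u = 23716
Add(Add(u, -16255), -24641) = Add(Add(23716, -16255), -24641) = Add(7461, -24641) = -17180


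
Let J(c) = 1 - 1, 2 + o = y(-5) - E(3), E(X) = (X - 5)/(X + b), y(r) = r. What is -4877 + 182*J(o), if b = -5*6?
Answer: -4877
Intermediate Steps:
b = -30
E(X) = (-5 + X)/(-30 + X) (E(X) = (X - 5)/(X - 30) = (-5 + X)/(-30 + X))
o = -191/27 (o = -2 + (-5 - (-5 + 3)/(-30 + 3)) = -2 + (-5 - (-2)/(-27)) = -2 + (-5 - (-1)*(-2)/27) = -2 + (-5 - 1*2/27) = -2 + (-5 - 2/27) = -2 - 137/27 = -191/27 ≈ -7.0741)
J(c) = 0
-4877 + 182*J(o) = -4877 + 182*0 = -4877 + 0 = -4877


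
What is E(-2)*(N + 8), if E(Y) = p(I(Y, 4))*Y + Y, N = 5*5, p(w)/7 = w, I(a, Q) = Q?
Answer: -1914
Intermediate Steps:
p(w) = 7*w
N = 25
E(Y) = 29*Y (E(Y) = (7*4)*Y + Y = 28*Y + Y = 29*Y)
E(-2)*(N + 8) = (29*(-2))*(25 + 8) = -58*33 = -1914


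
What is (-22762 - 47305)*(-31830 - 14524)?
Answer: 3247885718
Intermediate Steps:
(-22762 - 47305)*(-31830 - 14524) = -70067*(-46354) = 3247885718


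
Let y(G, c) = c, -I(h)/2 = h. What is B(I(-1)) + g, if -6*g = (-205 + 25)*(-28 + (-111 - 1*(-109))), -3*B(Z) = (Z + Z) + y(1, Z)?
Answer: -902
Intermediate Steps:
I(h) = -2*h
B(Z) = -Z (B(Z) = -((Z + Z) + Z)/3 = -(2*Z + Z)/3 = -Z)
g = -900 (g = -(-205 + 25)*(-28 + (-111 - 1*(-109)))/6 = -(-30)*(-28 + (-111 + 109)) = -(-30)*(-28 - 2) = -(-30)*(-30) = -1/6*5400 = -900)
B(I(-1)) + g = -(-2)*(-1) - 900 = -1*2 - 900 = -2 - 900 = -902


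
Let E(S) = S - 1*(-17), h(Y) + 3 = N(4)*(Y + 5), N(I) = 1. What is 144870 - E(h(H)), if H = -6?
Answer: 144857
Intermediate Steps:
h(Y) = 2 + Y (h(Y) = -3 + 1*(Y + 5) = -3 + 1*(5 + Y) = -3 + (5 + Y) = 2 + Y)
E(S) = 17 + S (E(S) = S + 17 = 17 + S)
144870 - E(h(H)) = 144870 - (17 + (2 - 6)) = 144870 - (17 - 4) = 144870 - 1*13 = 144870 - 13 = 144857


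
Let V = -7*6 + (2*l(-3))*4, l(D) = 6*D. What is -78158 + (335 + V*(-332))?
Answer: -16071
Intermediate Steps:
V = -186 (V = -7*6 + (2*(6*(-3)))*4 = -42 + (2*(-18))*4 = -42 - 36*4 = -42 - 144 = -186)
-78158 + (335 + V*(-332)) = -78158 + (335 - 186*(-332)) = -78158 + (335 + 61752) = -78158 + 62087 = -16071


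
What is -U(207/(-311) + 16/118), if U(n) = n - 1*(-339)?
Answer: -6210586/18349 ≈ -338.47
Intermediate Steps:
U(n) = 339 + n (U(n) = n + 339 = 339 + n)
-U(207/(-311) + 16/118) = -(339 + (207/(-311) + 16/118)) = -(339 + (207*(-1/311) + 16*(1/118))) = -(339 + (-207/311 + 8/59)) = -(339 - 9725/18349) = -1*6210586/18349 = -6210586/18349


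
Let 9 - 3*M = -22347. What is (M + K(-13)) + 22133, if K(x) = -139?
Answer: 29446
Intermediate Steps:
M = 7452 (M = 3 - ⅓*(-22347) = 3 + 7449 = 7452)
(M + K(-13)) + 22133 = (7452 - 139) + 22133 = 7313 + 22133 = 29446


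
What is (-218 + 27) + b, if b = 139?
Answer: -52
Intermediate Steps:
(-218 + 27) + b = (-218 + 27) + 139 = -191 + 139 = -52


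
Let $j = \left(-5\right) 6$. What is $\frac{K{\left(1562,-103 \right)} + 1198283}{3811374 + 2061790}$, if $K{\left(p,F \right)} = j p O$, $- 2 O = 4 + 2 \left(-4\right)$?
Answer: $\frac{1104563}{5873164} \approx 0.18807$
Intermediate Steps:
$j = -30$
$O = 2$ ($O = - \frac{4 + 2 \left(-4\right)}{2} = - \frac{4 - 8}{2} = \left(- \frac{1}{2}\right) \left(-4\right) = 2$)
$K{\left(p,F \right)} = - 60 p$ ($K{\left(p,F \right)} = - 30 p 2 = - 60 p$)
$\frac{K{\left(1562,-103 \right)} + 1198283}{3811374 + 2061790} = \frac{\left(-60\right) 1562 + 1198283}{3811374 + 2061790} = \frac{-93720 + 1198283}{5873164} = 1104563 \cdot \frac{1}{5873164} = \frac{1104563}{5873164}$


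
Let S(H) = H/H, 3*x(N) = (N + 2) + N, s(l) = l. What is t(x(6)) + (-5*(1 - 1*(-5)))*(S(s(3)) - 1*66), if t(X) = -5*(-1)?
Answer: 1955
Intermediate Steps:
x(N) = ⅔ + 2*N/3 (x(N) = ((N + 2) + N)/3 = ((2 + N) + N)/3 = (2 + 2*N)/3 = ⅔ + 2*N/3)
t(X) = 5
S(H) = 1
t(x(6)) + (-5*(1 - 1*(-5)))*(S(s(3)) - 1*66) = 5 + (-5*(1 - 1*(-5)))*(1 - 1*66) = 5 + (-5*(1 + 5))*(1 - 66) = 5 - 5*6*(-65) = 5 - 30*(-65) = 5 + 1950 = 1955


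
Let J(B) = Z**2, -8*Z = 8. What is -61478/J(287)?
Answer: -61478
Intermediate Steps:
Z = -1 (Z = -1/8*8 = -1)
J(B) = 1 (J(B) = (-1)**2 = 1)
-61478/J(287) = -61478/1 = -61478*1 = -61478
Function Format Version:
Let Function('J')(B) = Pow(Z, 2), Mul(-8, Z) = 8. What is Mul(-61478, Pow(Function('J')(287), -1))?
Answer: -61478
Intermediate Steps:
Z = -1 (Z = Mul(Rational(-1, 8), 8) = -1)
Function('J')(B) = 1 (Function('J')(B) = Pow(-1, 2) = 1)
Mul(-61478, Pow(Function('J')(287), -1)) = Mul(-61478, Pow(1, -1)) = Mul(-61478, 1) = -61478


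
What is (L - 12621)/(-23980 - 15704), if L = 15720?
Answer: -1033/13228 ≈ -0.078092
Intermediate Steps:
(L - 12621)/(-23980 - 15704) = (15720 - 12621)/(-23980 - 15704) = 3099/(-39684) = 3099*(-1/39684) = -1033/13228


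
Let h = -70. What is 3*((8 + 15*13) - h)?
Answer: 819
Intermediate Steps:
3*((8 + 15*13) - h) = 3*((8 + 15*13) - 1*(-70)) = 3*((8 + 195) + 70) = 3*(203 + 70) = 3*273 = 819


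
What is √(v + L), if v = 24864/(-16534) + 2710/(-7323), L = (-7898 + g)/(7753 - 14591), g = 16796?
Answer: I*√2776120093261261856733/29569094997 ≈ 1.7819*I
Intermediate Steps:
L = -4449/3419 (L = (-7898 + 16796)/(7753 - 14591) = 8898/(-6838) = 8898*(-1/6838) = -4449/3419 ≈ -1.3013)
v = -16206158/8648463 (v = 24864*(-1/16534) + 2710*(-1/7323) = -1776/1181 - 2710/7323 = -16206158/8648463 ≈ -1.8739)
√(v + L) = √(-16206158/8648463 - 4449/3419) = √(-93885866089/29569094997) = I*√2776120093261261856733/29569094997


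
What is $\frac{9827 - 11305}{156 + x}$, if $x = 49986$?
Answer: $- \frac{739}{25071} \approx -0.029476$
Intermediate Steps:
$\frac{9827 - 11305}{156 + x} = \frac{9827 - 11305}{156 + 49986} = - \frac{1478}{50142} = \left(-1478\right) \frac{1}{50142} = - \frac{739}{25071}$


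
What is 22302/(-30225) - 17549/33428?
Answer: -425309927/336787100 ≈ -1.2628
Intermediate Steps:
22302/(-30225) - 17549/33428 = 22302*(-1/30225) - 17549*1/33428 = -7434/10075 - 17549/33428 = -425309927/336787100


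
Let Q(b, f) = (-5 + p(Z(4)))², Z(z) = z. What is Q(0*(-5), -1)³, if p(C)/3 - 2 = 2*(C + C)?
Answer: 13841287201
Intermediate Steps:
p(C) = 6 + 12*C (p(C) = 6 + 3*(2*(C + C)) = 6 + 3*(2*(2*C)) = 6 + 3*(4*C) = 6 + 12*C)
Q(b, f) = 2401 (Q(b, f) = (-5 + (6 + 12*4))² = (-5 + (6 + 48))² = (-5 + 54)² = 49² = 2401)
Q(0*(-5), -1)³ = 2401³ = 13841287201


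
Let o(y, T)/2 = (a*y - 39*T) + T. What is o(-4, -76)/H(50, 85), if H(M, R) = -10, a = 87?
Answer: -508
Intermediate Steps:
o(y, T) = -76*T + 174*y (o(y, T) = 2*((87*y - 39*T) + T) = 2*((-39*T + 87*y) + T) = 2*(-38*T + 87*y) = -76*T + 174*y)
o(-4, -76)/H(50, 85) = (-76*(-76) + 174*(-4))/(-10) = (5776 - 696)*(-⅒) = 5080*(-⅒) = -508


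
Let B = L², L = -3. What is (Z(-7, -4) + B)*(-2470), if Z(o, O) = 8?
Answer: -41990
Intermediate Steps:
B = 9 (B = (-3)² = 9)
(Z(-7, -4) + B)*(-2470) = (8 + 9)*(-2470) = 17*(-2470) = -41990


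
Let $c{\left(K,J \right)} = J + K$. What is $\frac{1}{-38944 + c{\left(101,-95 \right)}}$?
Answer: $- \frac{1}{38938} \approx -2.5682 \cdot 10^{-5}$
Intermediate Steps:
$\frac{1}{-38944 + c{\left(101,-95 \right)}} = \frac{1}{-38944 + \left(-95 + 101\right)} = \frac{1}{-38944 + 6} = \frac{1}{-38938} = - \frac{1}{38938}$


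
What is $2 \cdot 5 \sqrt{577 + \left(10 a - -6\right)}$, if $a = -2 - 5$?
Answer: $30 \sqrt{57} \approx 226.5$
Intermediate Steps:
$a = -7$
$2 \cdot 5 \sqrt{577 + \left(10 a - -6\right)} = 2 \cdot 5 \sqrt{577 + \left(10 \left(-7\right) - -6\right)} = 10 \sqrt{577 + \left(-70 + 6\right)} = 10 \sqrt{577 - 64} = 10 \sqrt{513} = 10 \cdot 3 \sqrt{57} = 30 \sqrt{57}$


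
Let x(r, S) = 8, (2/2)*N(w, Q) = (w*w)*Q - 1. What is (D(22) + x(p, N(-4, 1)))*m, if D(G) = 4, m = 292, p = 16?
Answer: 3504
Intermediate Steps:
N(w, Q) = -1 + Q*w**2 (N(w, Q) = (w*w)*Q - 1 = w**2*Q - 1 = Q*w**2 - 1 = -1 + Q*w**2)
(D(22) + x(p, N(-4, 1)))*m = (4 + 8)*292 = 12*292 = 3504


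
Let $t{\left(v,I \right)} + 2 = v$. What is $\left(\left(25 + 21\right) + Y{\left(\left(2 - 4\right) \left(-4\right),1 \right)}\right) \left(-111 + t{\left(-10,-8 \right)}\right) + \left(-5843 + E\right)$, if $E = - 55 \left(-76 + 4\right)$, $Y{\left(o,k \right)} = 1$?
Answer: $-7664$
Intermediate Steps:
$t{\left(v,I \right)} = -2 + v$
$E = 3960$ ($E = \left(-55\right) \left(-72\right) = 3960$)
$\left(\left(25 + 21\right) + Y{\left(\left(2 - 4\right) \left(-4\right),1 \right)}\right) \left(-111 + t{\left(-10,-8 \right)}\right) + \left(-5843 + E\right) = \left(\left(25 + 21\right) + 1\right) \left(-111 - 12\right) + \left(-5843 + 3960\right) = \left(46 + 1\right) \left(-111 - 12\right) - 1883 = 47 \left(-123\right) - 1883 = -5781 - 1883 = -7664$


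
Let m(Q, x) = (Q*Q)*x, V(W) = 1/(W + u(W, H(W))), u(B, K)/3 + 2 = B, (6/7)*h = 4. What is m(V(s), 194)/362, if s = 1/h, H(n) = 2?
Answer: 4753/234576 ≈ 0.020262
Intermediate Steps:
h = 14/3 (h = (7/6)*4 = 14/3 ≈ 4.6667)
u(B, K) = -6 + 3*B
s = 3/14 (s = 1/(14/3) = 3/14 ≈ 0.21429)
V(W) = 1/(-6 + 4*W) (V(W) = 1/(W + (-6 + 3*W)) = 1/(-6 + 4*W))
m(Q, x) = x*Q**2 (m(Q, x) = Q**2*x = x*Q**2)
m(V(s), 194)/362 = (194*(1/(2*(-3 + 2*(3/14))))**2)/362 = (194*(1/(2*(-3 + 3/7)))**2)*(1/362) = (194*(1/(2*(-18/7)))**2)*(1/362) = (194*((1/2)*(-7/18))**2)*(1/362) = (194*(-7/36)**2)*(1/362) = (194*(49/1296))*(1/362) = (4753/648)*(1/362) = 4753/234576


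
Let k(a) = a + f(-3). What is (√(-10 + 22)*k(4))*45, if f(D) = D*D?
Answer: 1170*√3 ≈ 2026.5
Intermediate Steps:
f(D) = D²
k(a) = 9 + a (k(a) = a + (-3)² = a + 9 = 9 + a)
(√(-10 + 22)*k(4))*45 = (√(-10 + 22)*(9 + 4))*45 = (√12*13)*45 = ((2*√3)*13)*45 = (26*√3)*45 = 1170*√3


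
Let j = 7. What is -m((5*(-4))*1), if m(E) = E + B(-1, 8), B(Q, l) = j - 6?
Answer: 19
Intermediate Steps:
B(Q, l) = 1 (B(Q, l) = 7 - 6 = 1)
m(E) = 1 + E (m(E) = E + 1 = 1 + E)
-m((5*(-4))*1) = -(1 + (5*(-4))*1) = -(1 - 20*1) = -(1 - 20) = -1*(-19) = 19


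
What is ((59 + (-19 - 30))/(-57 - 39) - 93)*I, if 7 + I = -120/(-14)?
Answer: -49159/336 ≈ -146.31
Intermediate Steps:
I = 11/7 (I = -7 - 120/(-14) = -7 - 120*(-1/14) = -7 + 60/7 = 11/7 ≈ 1.5714)
((59 + (-19 - 30))/(-57 - 39) - 93)*I = ((59 + (-19 - 30))/(-57 - 39) - 93)*(11/7) = ((59 - 49)/(-96) - 93)*(11/7) = (10*(-1/96) - 93)*(11/7) = (-5/48 - 93)*(11/7) = -4469/48*11/7 = -49159/336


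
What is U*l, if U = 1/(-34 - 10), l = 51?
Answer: -51/44 ≈ -1.1591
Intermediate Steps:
U = -1/44 (U = 1/(-44) = -1/44 ≈ -0.022727)
U*l = -1/44*51 = -51/44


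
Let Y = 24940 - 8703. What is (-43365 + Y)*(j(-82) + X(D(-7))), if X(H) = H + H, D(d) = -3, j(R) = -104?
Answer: 2984080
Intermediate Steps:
Y = 16237
X(H) = 2*H
(-43365 + Y)*(j(-82) + X(D(-7))) = (-43365 + 16237)*(-104 + 2*(-3)) = -27128*(-104 - 6) = -27128*(-110) = 2984080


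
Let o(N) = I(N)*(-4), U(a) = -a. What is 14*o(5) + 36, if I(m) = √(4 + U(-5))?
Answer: -132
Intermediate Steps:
I(m) = 3 (I(m) = √(4 - 1*(-5)) = √(4 + 5) = √9 = 3)
o(N) = -12 (o(N) = 3*(-4) = -12)
14*o(5) + 36 = 14*(-12) + 36 = -168 + 36 = -132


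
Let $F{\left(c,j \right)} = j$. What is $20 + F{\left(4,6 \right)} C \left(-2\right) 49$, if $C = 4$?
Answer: $-2332$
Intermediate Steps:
$20 + F{\left(4,6 \right)} C \left(-2\right) 49 = 20 + 6 \cdot 4 \left(-2\right) 49 = 20 + 24 \left(-2\right) 49 = 20 - 2352 = -2332$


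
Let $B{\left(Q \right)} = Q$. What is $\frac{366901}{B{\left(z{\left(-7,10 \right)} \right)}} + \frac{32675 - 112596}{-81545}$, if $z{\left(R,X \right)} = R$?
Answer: $- \frac{29918382598}{570815} \approx -52413.0$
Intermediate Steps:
$\frac{366901}{B{\left(z{\left(-7,10 \right)} \right)}} + \frac{32675 - 112596}{-81545} = \frac{366901}{-7} + \frac{32675 - 112596}{-81545} = 366901 \left(- \frac{1}{7}\right) + \left(32675 - 112596\right) \left(- \frac{1}{81545}\right) = - \frac{366901}{7} - - \frac{79921}{81545} = - \frac{366901}{7} + \frac{79921}{81545} = - \frac{29918382598}{570815}$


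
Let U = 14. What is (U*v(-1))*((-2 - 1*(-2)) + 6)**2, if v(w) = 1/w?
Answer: -504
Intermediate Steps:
(U*v(-1))*((-2 - 1*(-2)) + 6)**2 = (14/(-1))*((-2 - 1*(-2)) + 6)**2 = (14*(-1))*((-2 + 2) + 6)**2 = -14*(0 + 6)**2 = -14*6**2 = -14*36 = -504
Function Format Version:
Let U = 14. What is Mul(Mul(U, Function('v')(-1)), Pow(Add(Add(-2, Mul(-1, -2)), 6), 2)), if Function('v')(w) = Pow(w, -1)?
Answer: -504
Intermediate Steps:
Mul(Mul(U, Function('v')(-1)), Pow(Add(Add(-2, Mul(-1, -2)), 6), 2)) = Mul(Mul(14, Pow(-1, -1)), Pow(Add(Add(-2, Mul(-1, -2)), 6), 2)) = Mul(Mul(14, -1), Pow(Add(Add(-2, 2), 6), 2)) = Mul(-14, Pow(Add(0, 6), 2)) = Mul(-14, Pow(6, 2)) = Mul(-14, 36) = -504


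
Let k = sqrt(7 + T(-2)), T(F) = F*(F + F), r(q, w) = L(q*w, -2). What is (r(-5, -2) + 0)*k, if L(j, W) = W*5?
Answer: -10*sqrt(15) ≈ -38.730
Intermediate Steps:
L(j, W) = 5*W
r(q, w) = -10 (r(q, w) = 5*(-2) = -10)
T(F) = 2*F**2 (T(F) = F*(2*F) = 2*F**2)
k = sqrt(15) (k = sqrt(7 + 2*(-2)**2) = sqrt(7 + 2*4) = sqrt(7 + 8) = sqrt(15) ≈ 3.8730)
(r(-5, -2) + 0)*k = (-10 + 0)*sqrt(15) = -10*sqrt(15)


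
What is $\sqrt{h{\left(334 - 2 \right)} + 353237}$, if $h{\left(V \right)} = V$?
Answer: $\sqrt{353569} \approx 594.62$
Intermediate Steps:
$\sqrt{h{\left(334 - 2 \right)} + 353237} = \sqrt{\left(334 - 2\right) + 353237} = \sqrt{332 + 353237} = \sqrt{353569}$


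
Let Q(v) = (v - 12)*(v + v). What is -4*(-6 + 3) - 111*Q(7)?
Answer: 7782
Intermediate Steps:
Q(v) = 2*v*(-12 + v) (Q(v) = (-12 + v)*(2*v) = 2*v*(-12 + v))
-4*(-6 + 3) - 111*Q(7) = -4*(-6 + 3) - 222*7*(-12 + 7) = -4*(-3) - 222*7*(-5) = 12 - 111*(-70) = 12 + 7770 = 7782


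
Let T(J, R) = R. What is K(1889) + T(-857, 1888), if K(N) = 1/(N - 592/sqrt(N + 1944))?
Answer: 25822228418489/13677023929 + 592*sqrt(3833)/13677023929 ≈ 1888.0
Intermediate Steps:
K(N) = 1/(N - 592/sqrt(1944 + N))
K(1889) + T(-857, 1888) = sqrt(1944 + 1889)/(-592 + 1889*sqrt(1944 + 1889)) + 1888 = sqrt(3833)/(-592 + 1889*sqrt(3833)) + 1888 = 1888 + sqrt(3833)/(-592 + 1889*sqrt(3833))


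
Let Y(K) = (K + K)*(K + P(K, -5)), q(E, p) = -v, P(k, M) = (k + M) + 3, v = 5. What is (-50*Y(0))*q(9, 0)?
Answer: 0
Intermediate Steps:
P(k, M) = 3 + M + k (P(k, M) = (M + k) + 3 = 3 + M + k)
q(E, p) = -5 (q(E, p) = -1*5 = -5)
Y(K) = 2*K*(-2 + 2*K) (Y(K) = (K + K)*(K + (3 - 5 + K)) = (2*K)*(K + (-2 + K)) = (2*K)*(-2 + 2*K) = 2*K*(-2 + 2*K))
(-50*Y(0))*q(9, 0) = -200*0*(-1 + 0)*(-5) = -200*0*(-1)*(-5) = -50*0*(-5) = 0*(-5) = 0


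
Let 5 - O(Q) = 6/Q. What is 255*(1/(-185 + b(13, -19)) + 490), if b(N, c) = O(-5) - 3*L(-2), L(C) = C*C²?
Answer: 32236675/258 ≈ 1.2495e+5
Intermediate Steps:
O(Q) = 5 - 6/Q
L(C) = C³
b(N, c) = 151/5 (b(N, c) = (5 - 6/(-5)) - 3*(-2)³ = (5 - 6*(-⅕)) - 3*(-8) = (5 + 6/5) + 24 = 31/5 + 24 = 151/5)
255*(1/(-185 + b(13, -19)) + 490) = 255*(1/(-185 + 151/5) + 490) = 255*(1/(-774/5) + 490) = 255*(-5/774 + 490) = 255*(379255/774) = 32236675/258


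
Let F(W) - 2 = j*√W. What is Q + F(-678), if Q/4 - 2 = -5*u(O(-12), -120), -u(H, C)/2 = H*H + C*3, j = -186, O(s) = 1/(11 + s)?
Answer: -14350 - 186*I*√678 ≈ -14350.0 - 4843.1*I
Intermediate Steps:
u(H, C) = -6*C - 2*H² (u(H, C) = -2*(H*H + C*3) = -2*(H² + 3*C) = -6*C - 2*H²)
Q = -14352 (Q = 8 + 4*(-5*(-6*(-120) - 2/(11 - 12)²)) = 8 + 4*(-5*(720 - 2*(1/(-1))²)) = 8 + 4*(-5*(720 - 2*(-1)²)) = 8 + 4*(-5*(720 - 2*1)) = 8 + 4*(-5*(720 - 2)) = 8 + 4*(-5*718) = 8 + 4*(-3590) = 8 - 14360 = -14352)
F(W) = 2 - 186*√W
Q + F(-678) = -14352 + (2 - 186*I*√678) = -14350 - 186*I*√678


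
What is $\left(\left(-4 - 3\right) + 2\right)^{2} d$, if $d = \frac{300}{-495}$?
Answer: $- \frac{500}{33} \approx -15.152$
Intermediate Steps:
$d = - \frac{20}{33}$ ($d = 300 \left(- \frac{1}{495}\right) = - \frac{20}{33} \approx -0.60606$)
$\left(\left(-4 - 3\right) + 2\right)^{2} d = \left(\left(-4 - 3\right) + 2\right)^{2} \left(- \frac{20}{33}\right) = \left(-7 + 2\right)^{2} \left(- \frac{20}{33}\right) = \left(-5\right)^{2} \left(- \frac{20}{33}\right) = 25 \left(- \frac{20}{33}\right) = - \frac{500}{33}$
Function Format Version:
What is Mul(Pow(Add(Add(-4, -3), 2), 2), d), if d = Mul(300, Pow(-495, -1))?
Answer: Rational(-500, 33) ≈ -15.152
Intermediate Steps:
d = Rational(-20, 33) (d = Mul(300, Rational(-1, 495)) = Rational(-20, 33) ≈ -0.60606)
Mul(Pow(Add(Add(-4, -3), 2), 2), d) = Mul(Pow(Add(Add(-4, -3), 2), 2), Rational(-20, 33)) = Mul(Pow(Add(-7, 2), 2), Rational(-20, 33)) = Mul(Pow(-5, 2), Rational(-20, 33)) = Mul(25, Rational(-20, 33)) = Rational(-500, 33)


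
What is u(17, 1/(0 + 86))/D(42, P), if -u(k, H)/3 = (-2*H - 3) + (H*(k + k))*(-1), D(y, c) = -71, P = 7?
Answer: -441/3053 ≈ -0.14445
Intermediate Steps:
u(k, H) = 9 + 6*H + 6*H*k (u(k, H) = -3*((-2*H - 3) + (H*(k + k))*(-1)) = -3*((-3 - 2*H) + (H*(2*k))*(-1)) = -3*((-3 - 2*H) + (2*H*k)*(-1)) = -3*((-3 - 2*H) - 2*H*k) = -3*(-3 - 2*H - 2*H*k) = 9 + 6*H + 6*H*k)
u(17, 1/(0 + 86))/D(42, P) = (9 + 6/(0 + 86) + 6*17/(0 + 86))/(-71) = (9 + 6/86 + 6*17/86)*(-1/71) = (9 + 6*(1/86) + 6*(1/86)*17)*(-1/71) = (9 + 3/43 + 51/43)*(-1/71) = (441/43)*(-1/71) = -441/3053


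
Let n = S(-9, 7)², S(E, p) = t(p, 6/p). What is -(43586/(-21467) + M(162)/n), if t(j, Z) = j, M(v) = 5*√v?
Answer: 43586/21467 - 45*√2/49 ≈ 0.73160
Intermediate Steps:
S(E, p) = p
n = 49 (n = 7² = 49)
-(43586/(-21467) + M(162)/n) = -(43586/(-21467) + (5*√162)/49) = -(43586*(-1/21467) + (5*(9*√2))*(1/49)) = -(-43586/21467 + (45*√2)*(1/49)) = -(-43586/21467 + 45*√2/49) = 43586/21467 - 45*√2/49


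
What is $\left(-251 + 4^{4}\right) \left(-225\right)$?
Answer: $-1125$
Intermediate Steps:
$\left(-251 + 4^{4}\right) \left(-225\right) = \left(-251 + 256\right) \left(-225\right) = 5 \left(-225\right) = -1125$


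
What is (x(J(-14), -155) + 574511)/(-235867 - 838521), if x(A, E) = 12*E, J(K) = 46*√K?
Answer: -572651/1074388 ≈ -0.53300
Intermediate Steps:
(x(J(-14), -155) + 574511)/(-235867 - 838521) = (12*(-155) + 574511)/(-235867 - 838521) = (-1860 + 574511)/(-1074388) = 572651*(-1/1074388) = -572651/1074388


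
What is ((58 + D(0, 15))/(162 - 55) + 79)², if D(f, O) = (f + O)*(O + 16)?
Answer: 80568576/11449 ≈ 7037.2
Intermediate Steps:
D(f, O) = (16 + O)*(O + f) (D(f, O) = (O + f)*(16 + O) = (16 + O)*(O + f))
((58 + D(0, 15))/(162 - 55) + 79)² = ((58 + (15² + 16*15 + 16*0 + 15*0))/(162 - 55) + 79)² = ((58 + (225 + 240 + 0 + 0))/107 + 79)² = ((58 + 465)*(1/107) + 79)² = (523*(1/107) + 79)² = (523/107 + 79)² = (8976/107)² = 80568576/11449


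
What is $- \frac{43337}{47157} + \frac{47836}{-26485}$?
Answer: $- \frac{3403582697}{1248953145} \approx -2.7251$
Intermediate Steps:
$- \frac{43337}{47157} + \frac{47836}{-26485} = \left(-43337\right) \frac{1}{47157} + 47836 \left(- \frac{1}{26485}\right) = - \frac{43337}{47157} - \frac{47836}{26485} = - \frac{3403582697}{1248953145}$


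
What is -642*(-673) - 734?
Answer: 431332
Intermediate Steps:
-642*(-673) - 734 = 432066 - 734 = 431332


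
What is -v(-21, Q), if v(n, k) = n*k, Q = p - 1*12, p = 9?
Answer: -63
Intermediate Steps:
Q = -3 (Q = 9 - 1*12 = 9 - 12 = -3)
v(n, k) = k*n
-v(-21, Q) = -(-3)*(-21) = -1*63 = -63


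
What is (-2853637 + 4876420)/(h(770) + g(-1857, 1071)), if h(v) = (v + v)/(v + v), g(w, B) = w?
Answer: -2022783/1856 ≈ -1089.9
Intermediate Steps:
h(v) = 1 (h(v) = (2*v)/((2*v)) = (2*v)*(1/(2*v)) = 1)
(-2853637 + 4876420)/(h(770) + g(-1857, 1071)) = (-2853637 + 4876420)/(1 - 1857) = 2022783/(-1856) = 2022783*(-1/1856) = -2022783/1856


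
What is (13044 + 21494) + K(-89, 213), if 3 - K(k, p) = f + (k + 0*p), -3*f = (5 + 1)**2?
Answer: 34642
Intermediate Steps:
f = -12 (f = -(5 + 1)**2/3 = -1/3*6**2 = -1/3*36 = -12)
K(k, p) = 15 - k (K(k, p) = 3 - (-12 + (k + 0*p)) = 3 - (-12 + (k + 0)) = 3 - (-12 + k) = 3 + (12 - k) = 15 - k)
(13044 + 21494) + K(-89, 213) = (13044 + 21494) + (15 - 1*(-89)) = 34538 + (15 + 89) = 34538 + 104 = 34642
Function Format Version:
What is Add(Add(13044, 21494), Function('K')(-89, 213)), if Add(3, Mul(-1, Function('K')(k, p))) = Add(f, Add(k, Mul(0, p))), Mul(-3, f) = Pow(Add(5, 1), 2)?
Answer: 34642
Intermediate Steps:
f = -12 (f = Mul(Rational(-1, 3), Pow(Add(5, 1), 2)) = Mul(Rational(-1, 3), Pow(6, 2)) = Mul(Rational(-1, 3), 36) = -12)
Function('K')(k, p) = Add(15, Mul(-1, k)) (Function('K')(k, p) = Add(3, Mul(-1, Add(-12, Add(k, Mul(0, p))))) = Add(3, Mul(-1, Add(-12, Add(k, 0)))) = Add(3, Mul(-1, Add(-12, k))) = Add(3, Add(12, Mul(-1, k))) = Add(15, Mul(-1, k)))
Add(Add(13044, 21494), Function('K')(-89, 213)) = Add(Add(13044, 21494), Add(15, Mul(-1, -89))) = Add(34538, Add(15, 89)) = Add(34538, 104) = 34642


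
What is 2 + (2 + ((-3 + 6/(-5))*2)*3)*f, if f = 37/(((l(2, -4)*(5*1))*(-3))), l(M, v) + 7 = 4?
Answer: -3842/225 ≈ -17.076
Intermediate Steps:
l(M, v) = -3 (l(M, v) = -7 + 4 = -3)
f = 37/45 (f = 37/((-15*(-3))) = 37/45 ≈ 0.82222)
2 + (2 + ((-3 + 6/(-5))*2)*3)*f = 2 + (2 + ((-3 + 6/(-5))*2)*3)*(37/45) = 2 + (2 + ((-3 + 6*(-⅕))*2)*3)*(37/45) = 2 + (2 + ((-3 - 6/5)*2)*3)*(37/45) = 2 + (2 - 21/5*2*3)*(37/45) = 2 + (2 - 42/5*3)*(37/45) = 2 + (2 - 126/5)*(37/45) = 2 - 116/5*37/45 = 2 - 4292/225 = -3842/225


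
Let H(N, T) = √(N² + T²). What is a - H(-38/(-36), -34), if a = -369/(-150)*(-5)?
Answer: -123/10 - √374905/18 ≈ -46.316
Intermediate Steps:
a = -123/10 (a = -369*(-1/150)*(-5) = (123/50)*(-5) = -123/10 ≈ -12.300)
a - H(-38/(-36), -34) = -123/10 - √((-38/(-36))² + (-34)²) = -123/10 - √((-38*(-1/36))² + 1156) = -123/10 - √((19/18)² + 1156) = -123/10 - √(361/324 + 1156) = -123/10 - √(374905/324) = -123/10 - √374905/18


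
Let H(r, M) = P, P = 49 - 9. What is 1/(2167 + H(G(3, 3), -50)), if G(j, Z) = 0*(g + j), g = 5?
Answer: 1/2207 ≈ 0.00045310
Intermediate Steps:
P = 40
G(j, Z) = 0 (G(j, Z) = 0*(5 + j) = 0)
H(r, M) = 40
1/(2167 + H(G(3, 3), -50)) = 1/(2167 + 40) = 1/2207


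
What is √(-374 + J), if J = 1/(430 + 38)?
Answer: I*√2275403/78 ≈ 19.339*I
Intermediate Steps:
J = 1/468 ≈ 0.0021368
√(-374 + J) = √(-374 + 1/468) = √(-175031/468) = I*√2275403/78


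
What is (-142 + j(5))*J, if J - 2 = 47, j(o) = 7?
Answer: -6615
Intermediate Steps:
J = 49 (J = 2 + 47 = 49)
(-142 + j(5))*J = (-142 + 7)*49 = -135*49 = -6615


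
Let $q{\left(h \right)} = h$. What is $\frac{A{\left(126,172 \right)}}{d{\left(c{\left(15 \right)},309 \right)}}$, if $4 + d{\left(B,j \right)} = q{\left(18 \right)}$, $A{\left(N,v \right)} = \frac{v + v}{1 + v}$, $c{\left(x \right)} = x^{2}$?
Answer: $\frac{172}{1211} \approx 0.14203$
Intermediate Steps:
$A{\left(N,v \right)} = \frac{2 v}{1 + v}$
$d{\left(B,j \right)} = 14$ ($d{\left(B,j \right)} = -4 + 18 = 14$)
$\frac{A{\left(126,172 \right)}}{d{\left(c{\left(15 \right)},309 \right)}} = \frac{2 \cdot 172 \frac{1}{1 + 172}}{14} = 2 \cdot 172 \cdot \frac{1}{173} \cdot \frac{1}{14} = \frac{344}{173} \cdot \frac{1}{14} = \frac{172}{1211}$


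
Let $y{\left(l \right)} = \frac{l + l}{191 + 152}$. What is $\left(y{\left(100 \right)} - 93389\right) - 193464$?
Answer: $- \frac{98390379}{343} \approx -2.8685 \cdot 10^{5}$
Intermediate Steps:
$y{\left(l \right)} = \frac{2 l}{343}$
$\left(y{\left(100 \right)} - 93389\right) - 193464 = \left(\frac{2}{343} \cdot 100 - 93389\right) - 193464 = \left(\frac{200}{343} - 93389\right) - 193464 = - \frac{32032227}{343} - 193464 = - \frac{98390379}{343}$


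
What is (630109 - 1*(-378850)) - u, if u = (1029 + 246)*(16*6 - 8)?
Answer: 896759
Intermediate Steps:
u = 112200 (u = 1275*(96 - 8) = 1275*88 = 112200)
(630109 - 1*(-378850)) - u = (630109 - 1*(-378850)) - 1*112200 = (630109 + 378850) - 112200 = 1008959 - 112200 = 896759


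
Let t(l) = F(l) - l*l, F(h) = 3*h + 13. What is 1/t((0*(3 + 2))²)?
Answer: 1/13 ≈ 0.076923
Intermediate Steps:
F(h) = 13 + 3*h
t(l) = 13 - l² + 3*l (t(l) = (13 + 3*l) - l*l = (13 + 3*l) - l² = 13 - l² + 3*l)
1/t((0*(3 + 2))²) = 1/(13 - ((0*(3 + 2))²)² + 3*(0*(3 + 2))²) = 1/(13 - ((0*5)²)² + 3*(0*5)²) = 1/(13 - (0²)² + 3*0²) = 1/(13 - 1*0² + 3*0) = 1/(13 - 1*0 + 0) = 1/(13 + 0 + 0) = 1/13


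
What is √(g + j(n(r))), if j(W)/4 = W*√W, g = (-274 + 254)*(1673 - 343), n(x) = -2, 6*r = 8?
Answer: 2*√(-6650 - 2*I*√2) ≈ 0.034684 - 163.09*I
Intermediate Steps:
r = 4/3 (r = (⅙)*8 = 4/3 ≈ 1.3333)
g = -26600 (g = -20*1330 = -26600)
j(W) = 4*W^(3/2) (j(W) = 4*(W*√W) = 4*W^(3/2))
√(g + j(n(r))) = √(-26600 + 4*(-2)^(3/2)) = √(-26600 + 4*(-2*I*√2)) = √(-26600 - 8*I*√2)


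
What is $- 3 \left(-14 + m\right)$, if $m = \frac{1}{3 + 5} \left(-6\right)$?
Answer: $\frac{177}{4} \approx 44.25$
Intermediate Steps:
$m = - \frac{3}{4}$ ($m = \frac{1}{8} \left(-6\right) = - \frac{3}{4} \approx -0.75$)
$- 3 \left(-14 + m\right) = - 3 \left(-14 - \frac{3}{4}\right) = \left(-3\right) \left(- \frac{59}{4}\right) = \frac{177}{4}$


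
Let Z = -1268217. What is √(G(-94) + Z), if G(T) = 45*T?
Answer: 3*I*√141383 ≈ 1128.0*I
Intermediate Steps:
√(G(-94) + Z) = √(45*(-94) - 1268217) = √(-4230 - 1268217) = √(-1272447) = 3*I*√141383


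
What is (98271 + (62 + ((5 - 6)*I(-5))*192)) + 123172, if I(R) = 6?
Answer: 220353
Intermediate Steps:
(98271 + (62 + ((5 - 6)*I(-5))*192)) + 123172 = (98271 + (62 + ((5 - 6)*6)*192)) + 123172 = (98271 + (62 - 1*6*192)) + 123172 = (98271 + (62 - 6*192)) + 123172 = (98271 + (62 - 1152)) + 123172 = (98271 - 1090) + 123172 = 97181 + 123172 = 220353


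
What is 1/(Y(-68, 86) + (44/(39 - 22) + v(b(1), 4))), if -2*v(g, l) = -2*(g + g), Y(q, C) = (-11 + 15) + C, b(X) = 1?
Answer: 17/1608 ≈ 0.010572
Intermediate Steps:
Y(q, C) = 4 + C
v(g, l) = 2*g (v(g, l) = -(-1)*(g + g) = -(-1)*2*g = -(-2)*g = 2*g)
1/(Y(-68, 86) + (44/(39 - 22) + v(b(1), 4))) = 1/((4 + 86) + (44/(39 - 22) + 2*1)) = 1/(90 + (44/17 + 2)) = 1/(90 + 78/17) = 1/(1608/17) = 17/1608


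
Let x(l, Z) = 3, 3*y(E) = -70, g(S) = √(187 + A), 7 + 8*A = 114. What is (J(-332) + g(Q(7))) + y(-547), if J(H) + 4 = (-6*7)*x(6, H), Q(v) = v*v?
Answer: -460/3 + √3206/4 ≈ -139.18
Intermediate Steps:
A = 107/8 (A = -7/8 + (⅛)*114 = -7/8 + 57/4 = 107/8 ≈ 13.375)
Q(v) = v²
g(S) = √3206/4 (g(S) = √(187 + 107/8) = √(1603/8) = √3206/4)
y(E) = -70/3 (y(E) = (⅓)*(-70) = -70/3)
J(H) = -130 (J(H) = -4 - 6*7*3 = -4 - 42*3 = -4 - 126 = -130)
(J(-332) + g(Q(7))) + y(-547) = (-130 + √3206/4) - 70/3 = -460/3 + √3206/4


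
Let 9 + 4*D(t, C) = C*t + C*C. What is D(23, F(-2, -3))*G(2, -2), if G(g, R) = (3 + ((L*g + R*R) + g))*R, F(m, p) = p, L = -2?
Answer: 345/2 ≈ 172.50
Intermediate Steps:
G(g, R) = R*(3 + R**2 - g) (G(g, R) = (3 + ((-2*g + R*R) + g))*R = (3 + ((-2*g + R**2) + g))*R = (3 + ((R**2 - 2*g) + g))*R = (3 + (R**2 - g))*R = (3 + R**2 - g)*R = R*(3 + R**2 - g))
D(t, C) = -9/4 + C**2/4 + C*t/4 (D(t, C) = -9/4 + (C*t + C*C)/4 = -9/4 + (C*t + C**2)/4 = -9/4 + (C**2 + C*t)/4 = -9/4 + (C**2/4 + C*t/4) = -9/4 + C**2/4 + C*t/4)
D(23, F(-2, -3))*G(2, -2) = (-9/4 + (1/4)*(-3)**2 + (1/4)*(-3)*23)*(-2*(3 + (-2)**2 - 1*2)) = (-9/4 + (1/4)*9 - 69/4)*(-2*(3 + 4 - 2)) = (-9/4 + 9/4 - 69/4)*(-2*5) = -69/4*(-10) = 345/2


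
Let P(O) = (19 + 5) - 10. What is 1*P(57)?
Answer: 14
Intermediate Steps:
P(O) = 14 (P(O) = 24 - 10 = 14)
1*P(57) = 1*14 = 14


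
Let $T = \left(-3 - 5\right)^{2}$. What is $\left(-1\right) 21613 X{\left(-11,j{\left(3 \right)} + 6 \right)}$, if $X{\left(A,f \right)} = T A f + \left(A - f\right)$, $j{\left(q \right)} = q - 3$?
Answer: $91660733$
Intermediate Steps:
$T = 64$ ($T = \left(-8\right)^{2} = 64$)
$j{\left(q \right)} = -3 + q$ ($j{\left(q \right)} = q - 3 = -3 + q$)
$X{\left(A,f \right)} = A - f + 64 A f$ ($X{\left(A,f \right)} = 64 A f + \left(A - f\right) = A - f + 64 A f$)
$\left(-1\right) 21613 X{\left(-11,j{\left(3 \right)} + 6 \right)} = \left(-1\right) 21613 \left(-11 - \left(\left(-3 + 3\right) + 6\right) + 64 \left(-11\right) \left(\left(-3 + 3\right) + 6\right)\right) = - 21613 \left(-11 - \left(0 + 6\right) + 64 \left(-11\right) \left(0 + 6\right)\right) = - 21613 \left(-11 - 6 + 64 \left(-11\right) 6\right) = - 21613 \left(-11 - 6 - 4224\right) = \left(-21613\right) \left(-4241\right) = 91660733$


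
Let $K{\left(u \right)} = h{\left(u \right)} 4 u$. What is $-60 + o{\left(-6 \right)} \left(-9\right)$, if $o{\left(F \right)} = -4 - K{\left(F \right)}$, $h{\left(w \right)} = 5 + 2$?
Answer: $-1536$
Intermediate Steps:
$h{\left(w \right)} = 7$
$K{\left(u \right)} = 28 u$ ($K{\left(u \right)} = 7 \cdot 4 u = 28 u$)
$o{\left(F \right)} = -4 - 28 F$
$-60 + o{\left(-6 \right)} \left(-9\right) = -60 + \left(-4 - -168\right) \left(-9\right) = -60 + \left(-4 + 168\right) \left(-9\right) = -60 + 164 \left(-9\right) = -60 - 1476 = -1536$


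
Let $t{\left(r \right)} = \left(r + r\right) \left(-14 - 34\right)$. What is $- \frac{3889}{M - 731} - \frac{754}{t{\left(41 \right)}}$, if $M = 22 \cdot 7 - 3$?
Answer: $\frac{1968053}{285360} \approx 6.8967$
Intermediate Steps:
$M = 151$ ($M = 154 - 3 = 151$)
$t{\left(r \right)} = - 96 r$ ($t{\left(r \right)} = 2 r \left(-48\right) = - 96 r$)
$- \frac{3889}{M - 731} - \frac{754}{t{\left(41 \right)}} = - \frac{3889}{151 - 731} - \frac{754}{\left(-96\right) 41} = - \frac{3889}{151 - 731} - \frac{754}{-3936} = - \frac{3889}{-580} - - \frac{377}{1968} = \left(-3889\right) \left(- \frac{1}{580}\right) + \frac{377}{1968} = \frac{3889}{580} + \frac{377}{1968} = \frac{1968053}{285360}$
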